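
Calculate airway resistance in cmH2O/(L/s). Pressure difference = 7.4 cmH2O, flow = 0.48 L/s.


R = dP / flow
R = 7.4 / 0.48
R = 15.42 cmH2O/(L/s)


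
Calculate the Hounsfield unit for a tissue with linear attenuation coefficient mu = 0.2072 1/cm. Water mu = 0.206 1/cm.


HU = ((mu_tissue - mu_water) / mu_water) * 1000
HU = ((0.2072 - 0.206) / 0.206) * 1000
HU = 5.825


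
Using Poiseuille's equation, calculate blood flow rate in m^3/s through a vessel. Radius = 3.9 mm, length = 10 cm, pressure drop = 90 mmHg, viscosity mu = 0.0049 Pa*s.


Q = pi*r^4*dP / (8*mu*L)
r = 0.0039 m, L = 0.1 m
dP = 90 mmHg = 11998.98 Pa
Q = 0.002225 m^3/s


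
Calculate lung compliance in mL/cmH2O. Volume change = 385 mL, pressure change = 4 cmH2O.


C = dV / dP
C = 385 / 4
C = 96.25 mL/cmH2O


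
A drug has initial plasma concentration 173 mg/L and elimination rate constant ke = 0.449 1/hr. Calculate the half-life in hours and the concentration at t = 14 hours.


t_half = ln(2) / ke = 0.693147 / 0.449 = 1.544 hr
C(t) = C0 * exp(-ke*t) = 173 * exp(-0.449*14)
C(14) = 0.3222 mg/L


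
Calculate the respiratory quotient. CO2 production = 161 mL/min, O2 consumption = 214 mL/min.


RQ = VCO2 / VO2
RQ = 161 / 214
RQ = 0.7523


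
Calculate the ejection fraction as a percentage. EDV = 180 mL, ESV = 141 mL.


SV = EDV - ESV = 180 - 141 = 39 mL
EF = SV/EDV * 100 = 39/180 * 100
EF = 21.67%


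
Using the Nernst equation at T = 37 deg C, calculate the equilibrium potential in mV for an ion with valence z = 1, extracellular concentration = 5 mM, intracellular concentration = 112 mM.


E = (RT/(zF)) * ln(C_out/C_in)
T = 37 + 273.15 = 310.15 K
E = (8.314 * 310.15 / (1 * 96485)) * ln(5/112)
E = -83.09 mV


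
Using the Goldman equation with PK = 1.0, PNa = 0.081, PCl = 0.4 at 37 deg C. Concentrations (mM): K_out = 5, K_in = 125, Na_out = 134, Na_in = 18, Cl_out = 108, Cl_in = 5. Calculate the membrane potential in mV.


Vm = (RT/F)*ln((PK*Ko + PNa*Nao + PCl*Cli)/(PK*Ki + PNa*Nai + PCl*Clo))
Numer = 17.854, Denom = 169.658
Vm = -60.17 mV


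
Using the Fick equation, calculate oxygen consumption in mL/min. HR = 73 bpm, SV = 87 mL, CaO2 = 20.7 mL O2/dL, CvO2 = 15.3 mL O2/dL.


CO = HR*SV = 73*87/1000 = 6.351 L/min
a-v O2 diff = 20.7 - 15.3 = 5.4 mL/dL
VO2 = CO * (CaO2-CvO2) * 10 dL/L
VO2 = 6.351 * 5.4 * 10
VO2 = 343 mL/min


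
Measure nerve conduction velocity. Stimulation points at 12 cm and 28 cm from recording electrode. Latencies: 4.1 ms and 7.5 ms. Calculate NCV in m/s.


Distance = (28 - 12) / 100 = 0.16 m
dt = (7.5 - 4.1) / 1000 = 0.0034 s
NCV = dist / dt = 47.06 m/s


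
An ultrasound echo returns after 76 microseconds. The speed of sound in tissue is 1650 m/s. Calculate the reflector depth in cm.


depth = c * t / 2
t = 76 us = 7.6000e-05 s
depth = 1650 * 7.6000e-05 / 2
depth = 0.0627 m = 6.27 cm


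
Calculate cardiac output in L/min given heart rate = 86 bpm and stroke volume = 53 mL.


CO = HR * SV
CO = 86 * 53 / 1000
CO = 4.558 L/min


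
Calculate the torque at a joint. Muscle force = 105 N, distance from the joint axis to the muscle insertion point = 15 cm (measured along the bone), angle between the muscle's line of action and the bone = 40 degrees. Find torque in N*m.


Torque = F * d * sin(theta)   (moment arm = d*sin(theta))
d = 15 cm = 0.15 m
Torque = 105 * 0.15 * sin(40)
Torque = 10.12 N*m


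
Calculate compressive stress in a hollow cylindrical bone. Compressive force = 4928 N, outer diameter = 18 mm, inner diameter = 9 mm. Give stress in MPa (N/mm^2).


A = pi*(r_o^2 - r_i^2)
r_o = 9 mm, r_i = 4.5 mm
A = 190.852 mm^2
sigma = F/A = 4928 / 190.852
sigma = 25.82 MPa


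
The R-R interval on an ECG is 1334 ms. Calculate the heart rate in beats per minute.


HR = 60 / RR_interval(s)
RR = 1334 ms = 1.334 s
HR = 60 / 1.334 = 44.98 bpm


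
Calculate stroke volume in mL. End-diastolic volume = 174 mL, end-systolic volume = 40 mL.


SV = EDV - ESV
SV = 174 - 40
SV = 134 mL


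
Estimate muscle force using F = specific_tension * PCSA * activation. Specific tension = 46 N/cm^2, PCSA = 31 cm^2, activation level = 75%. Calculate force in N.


F = sigma * PCSA * activation
F = 46 * 31 * 0.75
F = 1070 N


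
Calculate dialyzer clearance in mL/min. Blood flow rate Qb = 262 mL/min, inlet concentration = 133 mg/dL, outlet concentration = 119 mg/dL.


K = Qb * (Cb_in - Cb_out) / Cb_in
K = 262 * (133 - 119) / 133
K = 27.58 mL/min


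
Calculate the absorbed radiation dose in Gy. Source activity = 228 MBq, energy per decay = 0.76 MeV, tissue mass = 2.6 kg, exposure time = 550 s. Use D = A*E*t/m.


A = 228 MBq = 2.2800e+08 Bq
E = 0.76 MeV = 1.21752e-13 J
D = A*E*t/m = 2.2800e+08*1.21752e-13*550/2.6
D = 0.005872 Gy


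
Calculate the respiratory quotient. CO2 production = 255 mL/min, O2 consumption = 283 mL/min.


RQ = VCO2 / VO2
RQ = 255 / 283
RQ = 0.9011


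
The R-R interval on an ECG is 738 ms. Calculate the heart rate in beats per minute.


HR = 60 / RR_interval(s)
RR = 738 ms = 0.738 s
HR = 60 / 0.738 = 81.3 bpm


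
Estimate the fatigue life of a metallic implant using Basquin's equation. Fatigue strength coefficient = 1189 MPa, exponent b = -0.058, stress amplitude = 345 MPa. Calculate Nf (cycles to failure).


sigma_a = sigma_f' * (2Nf)^b
2Nf = (sigma_a/sigma_f')^(1/b)
2Nf = (345/1189)^(1/-0.058)
2Nf = 1.840243e+09
Nf = 9.2012e+08


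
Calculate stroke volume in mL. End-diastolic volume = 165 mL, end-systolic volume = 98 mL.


SV = EDV - ESV
SV = 165 - 98
SV = 67 mL


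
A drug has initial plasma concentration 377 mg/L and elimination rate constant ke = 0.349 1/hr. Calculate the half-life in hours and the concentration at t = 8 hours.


t_half = ln(2) / ke = 0.693147 / 0.349 = 1.986 hr
C(t) = C0 * exp(-ke*t) = 377 * exp(-0.349*8)
C(8) = 23.11 mg/L


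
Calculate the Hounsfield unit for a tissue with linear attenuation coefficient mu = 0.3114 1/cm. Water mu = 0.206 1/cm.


HU = ((mu_tissue - mu_water) / mu_water) * 1000
HU = ((0.3114 - 0.206) / 0.206) * 1000
HU = 511.7


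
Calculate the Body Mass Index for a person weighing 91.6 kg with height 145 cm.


BMI = weight / height^2
height = 145 cm = 1.45 m
BMI = 91.6 / 1.45^2
BMI = 43.57 kg/m^2


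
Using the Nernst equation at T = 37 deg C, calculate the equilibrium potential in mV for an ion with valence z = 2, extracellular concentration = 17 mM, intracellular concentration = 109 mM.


E = (RT/(zF)) * ln(C_out/C_in)
T = 37 + 273.15 = 310.15 K
E = (8.314 * 310.15 / (2 * 96485)) * ln(17/109)
E = -24.83 mV


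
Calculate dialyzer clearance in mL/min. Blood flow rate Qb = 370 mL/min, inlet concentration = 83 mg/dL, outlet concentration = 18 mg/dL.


K = Qb * (Cb_in - Cb_out) / Cb_in
K = 370 * (83 - 18) / 83
K = 289.8 mL/min


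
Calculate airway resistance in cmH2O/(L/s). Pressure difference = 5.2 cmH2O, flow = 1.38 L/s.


R = dP / flow
R = 5.2 / 1.38
R = 3.768 cmH2O/(L/s)


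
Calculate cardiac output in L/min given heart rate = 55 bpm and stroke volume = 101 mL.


CO = HR * SV
CO = 55 * 101 / 1000
CO = 5.555 L/min


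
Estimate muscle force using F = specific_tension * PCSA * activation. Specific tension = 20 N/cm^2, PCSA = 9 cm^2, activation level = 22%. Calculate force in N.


F = sigma * PCSA * activation
F = 20 * 9 * 0.22
F = 39.6 N


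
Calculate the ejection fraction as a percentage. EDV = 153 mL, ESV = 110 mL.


SV = EDV - ESV = 153 - 110 = 43 mL
EF = SV/EDV * 100 = 43/153 * 100
EF = 28.1%


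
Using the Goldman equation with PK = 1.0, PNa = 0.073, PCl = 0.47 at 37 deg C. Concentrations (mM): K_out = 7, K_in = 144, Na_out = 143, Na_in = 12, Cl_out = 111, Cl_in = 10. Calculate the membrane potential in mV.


Vm = (RT/F)*ln((PK*Ko + PNa*Nao + PCl*Cli)/(PK*Ki + PNa*Nai + PCl*Clo))
Numer = 22.139, Denom = 197.046
Vm = -58.42 mV


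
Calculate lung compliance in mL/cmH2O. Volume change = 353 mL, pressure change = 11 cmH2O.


C = dV / dP
C = 353 / 11
C = 32.09 mL/cmH2O


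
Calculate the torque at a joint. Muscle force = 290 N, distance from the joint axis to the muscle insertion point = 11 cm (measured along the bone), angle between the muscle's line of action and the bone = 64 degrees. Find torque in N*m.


Torque = F * d * sin(theta)   (moment arm = d*sin(theta))
d = 11 cm = 0.11 m
Torque = 290 * 0.11 * sin(64)
Torque = 28.67 N*m


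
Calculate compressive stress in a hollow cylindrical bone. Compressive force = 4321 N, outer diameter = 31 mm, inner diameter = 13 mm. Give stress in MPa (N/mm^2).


A = pi*(r_o^2 - r_i^2)
r_o = 15.5 mm, r_i = 6.5 mm
A = 622.035 mm^2
sigma = F/A = 4321 / 622.035
sigma = 6.947 MPa


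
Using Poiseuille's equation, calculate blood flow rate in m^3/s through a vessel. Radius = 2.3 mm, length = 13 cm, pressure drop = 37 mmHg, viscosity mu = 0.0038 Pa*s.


Q = pi*r^4*dP / (8*mu*L)
r = 0.0023 m, L = 0.13 m
dP = 37 mmHg = 4932.914 Pa
Q = 1.0974e-04 m^3/s


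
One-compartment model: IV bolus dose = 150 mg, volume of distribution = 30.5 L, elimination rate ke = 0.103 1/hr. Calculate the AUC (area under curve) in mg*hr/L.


C0 = Dose/Vd = 150/30.5 = 4.91803 mg/L
AUC = C0/ke = 4.91803/0.103
AUC = 47.75 mg*hr/L


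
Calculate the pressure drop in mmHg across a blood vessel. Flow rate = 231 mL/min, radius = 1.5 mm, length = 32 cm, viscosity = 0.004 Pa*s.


dP = 8*mu*L*Q / (pi*r^4)
Q = 231 mL/min = 3.85e-06 m^3/s
dP = 2478.82 Pa = 2478.82 / 133.322 mmHg = 18.59 mmHg


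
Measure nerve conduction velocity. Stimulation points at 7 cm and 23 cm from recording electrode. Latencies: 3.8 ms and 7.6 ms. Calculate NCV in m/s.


Distance = (23 - 7) / 100 = 0.16 m
dt = (7.6 - 3.8) / 1000 = 0.0038 s
NCV = dist / dt = 42.11 m/s


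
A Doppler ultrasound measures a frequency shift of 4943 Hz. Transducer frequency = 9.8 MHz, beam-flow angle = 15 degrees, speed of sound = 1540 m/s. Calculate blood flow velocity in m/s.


v = fd * c / (2 * f0 * cos(theta))
v = 4943 * 1540 / (2 * 9.8000e+06 * cos(15))
v = 0.4021 m/s


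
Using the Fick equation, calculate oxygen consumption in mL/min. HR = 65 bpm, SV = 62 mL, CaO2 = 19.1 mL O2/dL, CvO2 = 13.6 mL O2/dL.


CO = HR*SV = 65*62/1000 = 4.03 L/min
a-v O2 diff = 19.1 - 13.6 = 5.5 mL/dL
VO2 = CO * (CaO2-CvO2) * 10 dL/L
VO2 = 4.03 * 5.5 * 10
VO2 = 221.7 mL/min


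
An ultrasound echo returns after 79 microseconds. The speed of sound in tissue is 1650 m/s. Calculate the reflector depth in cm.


depth = c * t / 2
t = 79 us = 7.9000e-05 s
depth = 1650 * 7.9000e-05 / 2
depth = 0.065175 m = 6.5175 cm


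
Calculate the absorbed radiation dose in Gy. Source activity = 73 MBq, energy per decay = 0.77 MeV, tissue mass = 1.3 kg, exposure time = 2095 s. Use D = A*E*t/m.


A = 73 MBq = 7.3000e+07 Bq
E = 0.77 MeV = 1.23354e-13 J
D = A*E*t/m = 7.3000e+07*1.23354e-13*2095/1.3
D = 0.01451 Gy


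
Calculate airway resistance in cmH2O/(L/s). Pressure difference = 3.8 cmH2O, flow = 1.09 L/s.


R = dP / flow
R = 3.8 / 1.09
R = 3.486 cmH2O/(L/s)


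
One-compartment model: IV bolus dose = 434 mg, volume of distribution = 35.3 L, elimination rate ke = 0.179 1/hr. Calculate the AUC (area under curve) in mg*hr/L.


C0 = Dose/Vd = 434/35.3 = 12.2946 mg/L
AUC = C0/ke = 12.2946/0.179
AUC = 68.68 mg*hr/L


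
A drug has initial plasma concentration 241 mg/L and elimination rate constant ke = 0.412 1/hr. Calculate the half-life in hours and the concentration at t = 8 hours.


t_half = ln(2) / ke = 0.693147 / 0.412 = 1.682 hr
C(t) = C0 * exp(-ke*t) = 241 * exp(-0.412*8)
C(8) = 8.924 mg/L


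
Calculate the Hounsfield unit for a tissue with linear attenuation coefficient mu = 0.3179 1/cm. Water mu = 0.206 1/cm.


HU = ((mu_tissue - mu_water) / mu_water) * 1000
HU = ((0.3179 - 0.206) / 0.206) * 1000
HU = 543.2


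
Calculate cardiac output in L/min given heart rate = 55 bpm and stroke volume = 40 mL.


CO = HR * SV
CO = 55 * 40 / 1000
CO = 2.2 L/min


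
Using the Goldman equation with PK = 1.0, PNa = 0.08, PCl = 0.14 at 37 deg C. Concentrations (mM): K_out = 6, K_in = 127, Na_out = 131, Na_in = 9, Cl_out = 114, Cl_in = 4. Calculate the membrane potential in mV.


Vm = (RT/F)*ln((PK*Ko + PNa*Nao + PCl*Cli)/(PK*Ki + PNa*Nai + PCl*Clo))
Numer = 17.04, Denom = 143.68
Vm = -56.98 mV


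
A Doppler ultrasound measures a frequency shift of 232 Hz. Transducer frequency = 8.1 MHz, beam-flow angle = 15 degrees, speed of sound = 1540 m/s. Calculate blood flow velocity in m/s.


v = fd * c / (2 * f0 * cos(theta))
v = 232 * 1540 / (2 * 8.1000e+06 * cos(15))
v = 0.02283 m/s


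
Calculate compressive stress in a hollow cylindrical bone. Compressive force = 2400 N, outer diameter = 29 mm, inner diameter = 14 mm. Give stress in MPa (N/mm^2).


A = pi*(r_o^2 - r_i^2)
r_o = 14.5 mm, r_i = 7 mm
A = 506.582 mm^2
sigma = F/A = 2400 / 506.582
sigma = 4.738 MPa


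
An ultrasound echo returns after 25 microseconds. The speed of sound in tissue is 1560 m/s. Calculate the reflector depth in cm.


depth = c * t / 2
t = 25 us = 2.5000e-05 s
depth = 1560 * 2.5000e-05 / 2
depth = 0.0195 m = 1.95 cm


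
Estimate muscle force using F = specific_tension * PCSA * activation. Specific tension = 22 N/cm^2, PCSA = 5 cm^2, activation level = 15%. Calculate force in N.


F = sigma * PCSA * activation
F = 22 * 5 * 0.15
F = 16.5 N


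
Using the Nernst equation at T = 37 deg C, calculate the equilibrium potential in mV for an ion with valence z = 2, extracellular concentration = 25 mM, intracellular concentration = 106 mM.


E = (RT/(zF)) * ln(C_out/C_in)
T = 37 + 273.15 = 310.15 K
E = (8.314 * 310.15 / (2 * 96485)) * ln(25/106)
E = -19.3 mV


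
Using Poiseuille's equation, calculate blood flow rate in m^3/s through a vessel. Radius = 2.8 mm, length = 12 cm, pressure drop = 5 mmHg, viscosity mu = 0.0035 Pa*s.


Q = pi*r^4*dP / (8*mu*L)
r = 0.0028 m, L = 0.12 m
dP = 5 mmHg = 666.61 Pa
Q = 3.8310e-05 m^3/s


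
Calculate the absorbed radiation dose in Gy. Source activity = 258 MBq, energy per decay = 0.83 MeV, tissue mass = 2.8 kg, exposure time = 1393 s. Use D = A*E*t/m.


A = 258 MBq = 2.5800e+08 Bq
E = 0.83 MeV = 1.32966e-13 J
D = A*E*t/m = 2.5800e+08*1.32966e-13*1393/2.8
D = 0.01707 Gy


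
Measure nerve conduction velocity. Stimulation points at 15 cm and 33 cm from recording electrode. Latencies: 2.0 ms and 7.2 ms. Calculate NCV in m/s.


Distance = (33 - 15) / 100 = 0.18 m
dt = (7.2 - 2.0) / 1000 = 0.0052 s
NCV = dist / dt = 34.62 m/s


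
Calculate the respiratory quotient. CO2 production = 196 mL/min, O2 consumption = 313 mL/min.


RQ = VCO2 / VO2
RQ = 196 / 313
RQ = 0.6262


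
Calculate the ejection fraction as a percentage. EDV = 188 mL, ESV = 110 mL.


SV = EDV - ESV = 188 - 110 = 78 mL
EF = SV/EDV * 100 = 78/188 * 100
EF = 41.49%


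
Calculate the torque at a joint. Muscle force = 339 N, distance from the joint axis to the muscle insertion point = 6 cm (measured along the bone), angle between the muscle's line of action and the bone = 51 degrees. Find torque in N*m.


Torque = F * d * sin(theta)   (moment arm = d*sin(theta))
d = 6 cm = 0.06 m
Torque = 339 * 0.06 * sin(51)
Torque = 15.81 N*m


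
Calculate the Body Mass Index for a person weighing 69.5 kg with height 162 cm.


BMI = weight / height^2
height = 162 cm = 1.62 m
BMI = 69.5 / 1.62^2
BMI = 26.48 kg/m^2


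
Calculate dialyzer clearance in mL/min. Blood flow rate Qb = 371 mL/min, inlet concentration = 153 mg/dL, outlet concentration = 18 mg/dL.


K = Qb * (Cb_in - Cb_out) / Cb_in
K = 371 * (153 - 18) / 153
K = 327.4 mL/min


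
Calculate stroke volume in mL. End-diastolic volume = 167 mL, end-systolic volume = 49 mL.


SV = EDV - ESV
SV = 167 - 49
SV = 118 mL


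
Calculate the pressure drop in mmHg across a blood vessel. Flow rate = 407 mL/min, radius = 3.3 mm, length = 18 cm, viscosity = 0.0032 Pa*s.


dP = 8*mu*L*Q / (pi*r^4)
Q = 407 mL/min = 6.78333e-06 m^3/s
dP = 83.8976 Pa = 83.8976 / 133.322 mmHg = 0.6293 mmHg


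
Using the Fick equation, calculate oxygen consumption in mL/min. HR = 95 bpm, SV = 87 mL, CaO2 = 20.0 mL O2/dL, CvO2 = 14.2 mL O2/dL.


CO = HR*SV = 95*87/1000 = 8.265 L/min
a-v O2 diff = 20.0 - 14.2 = 5.8 mL/dL
VO2 = CO * (CaO2-CvO2) * 10 dL/L
VO2 = 8.265 * 5.8 * 10
VO2 = 479.4 mL/min


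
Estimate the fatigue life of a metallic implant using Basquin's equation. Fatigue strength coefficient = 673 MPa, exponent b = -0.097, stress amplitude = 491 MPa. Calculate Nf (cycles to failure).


sigma_a = sigma_f' * (2Nf)^b
2Nf = (sigma_a/sigma_f')^(1/b)
2Nf = (491/673)^(1/-0.097)
2Nf = 25.803957
Nf = 12.9


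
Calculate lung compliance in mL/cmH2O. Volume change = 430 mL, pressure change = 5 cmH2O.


C = dV / dP
C = 430 / 5
C = 86 mL/cmH2O


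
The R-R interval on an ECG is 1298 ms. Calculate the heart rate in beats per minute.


HR = 60 / RR_interval(s)
RR = 1298 ms = 1.298 s
HR = 60 / 1.298 = 46.22 bpm


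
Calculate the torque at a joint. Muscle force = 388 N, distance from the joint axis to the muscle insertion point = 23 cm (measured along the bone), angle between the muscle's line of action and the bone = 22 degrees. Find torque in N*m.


Torque = F * d * sin(theta)   (moment arm = d*sin(theta))
d = 23 cm = 0.23 m
Torque = 388 * 0.23 * sin(22)
Torque = 33.43 N*m


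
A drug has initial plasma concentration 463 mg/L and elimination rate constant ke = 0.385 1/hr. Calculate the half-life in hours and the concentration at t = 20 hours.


t_half = ln(2) / ke = 0.693147 / 0.385 = 1.8 hr
C(t) = C0 * exp(-ke*t) = 463 * exp(-0.385*20)
C(20) = 0.2097 mg/L


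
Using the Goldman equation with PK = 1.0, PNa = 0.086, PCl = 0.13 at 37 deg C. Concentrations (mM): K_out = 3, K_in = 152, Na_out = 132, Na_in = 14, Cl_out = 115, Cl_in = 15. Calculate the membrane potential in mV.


Vm = (RT/F)*ln((PK*Ko + PNa*Nao + PCl*Cli)/(PK*Ki + PNa*Nai + PCl*Clo))
Numer = 16.302, Denom = 168.154
Vm = -62.37 mV


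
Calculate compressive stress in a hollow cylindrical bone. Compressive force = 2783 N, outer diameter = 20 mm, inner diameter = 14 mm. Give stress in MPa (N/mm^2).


A = pi*(r_o^2 - r_i^2)
r_o = 10 mm, r_i = 7 mm
A = 160.221 mm^2
sigma = F/A = 2783 / 160.221
sigma = 17.37 MPa


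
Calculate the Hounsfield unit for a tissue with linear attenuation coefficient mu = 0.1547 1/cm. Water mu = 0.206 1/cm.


HU = ((mu_tissue - mu_water) / mu_water) * 1000
HU = ((0.1547 - 0.206) / 0.206) * 1000
HU = -249


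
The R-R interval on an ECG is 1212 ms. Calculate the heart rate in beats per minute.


HR = 60 / RR_interval(s)
RR = 1212 ms = 1.212 s
HR = 60 / 1.212 = 49.5 bpm


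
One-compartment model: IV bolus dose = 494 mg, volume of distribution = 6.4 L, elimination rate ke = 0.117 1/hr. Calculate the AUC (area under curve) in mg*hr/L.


C0 = Dose/Vd = 494/6.4 = 77.1875 mg/L
AUC = C0/ke = 77.1875/0.117
AUC = 659.7 mg*hr/L


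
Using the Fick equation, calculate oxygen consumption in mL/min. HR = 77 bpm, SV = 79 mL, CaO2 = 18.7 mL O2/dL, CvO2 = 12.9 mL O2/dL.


CO = HR*SV = 77*79/1000 = 6.083 L/min
a-v O2 diff = 18.7 - 12.9 = 5.8 mL/dL
VO2 = CO * (CaO2-CvO2) * 10 dL/L
VO2 = 6.083 * 5.8 * 10
VO2 = 352.8 mL/min


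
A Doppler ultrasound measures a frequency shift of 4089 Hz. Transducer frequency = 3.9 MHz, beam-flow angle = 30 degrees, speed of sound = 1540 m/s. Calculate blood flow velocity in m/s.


v = fd * c / (2 * f0 * cos(theta))
v = 4089 * 1540 / (2 * 3.9000e+06 * cos(30))
v = 0.9322 m/s


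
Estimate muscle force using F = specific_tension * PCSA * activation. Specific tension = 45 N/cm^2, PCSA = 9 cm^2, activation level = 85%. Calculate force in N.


F = sigma * PCSA * activation
F = 45 * 9 * 0.85
F = 344.2 N


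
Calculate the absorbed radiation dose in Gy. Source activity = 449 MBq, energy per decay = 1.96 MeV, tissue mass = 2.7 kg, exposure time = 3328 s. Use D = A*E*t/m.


A = 449 MBq = 4.4900e+08 Bq
E = 1.96 MeV = 3.13992e-13 J
D = A*E*t/m = 4.4900e+08*3.13992e-13*3328/2.7
D = 0.1738 Gy


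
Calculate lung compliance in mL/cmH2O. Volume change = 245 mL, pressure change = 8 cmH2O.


C = dV / dP
C = 245 / 8
C = 30.62 mL/cmH2O


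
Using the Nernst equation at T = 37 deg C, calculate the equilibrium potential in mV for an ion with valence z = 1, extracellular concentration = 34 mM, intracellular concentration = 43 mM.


E = (RT/(zF)) * ln(C_out/C_in)
T = 37 + 273.15 = 310.15 K
E = (8.314 * 310.15 / (1 * 96485)) * ln(34/43)
E = -6.276 mV


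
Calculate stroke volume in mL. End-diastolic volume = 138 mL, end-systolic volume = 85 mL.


SV = EDV - ESV
SV = 138 - 85
SV = 53 mL


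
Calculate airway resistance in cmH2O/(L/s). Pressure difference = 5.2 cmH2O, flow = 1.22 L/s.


R = dP / flow
R = 5.2 / 1.22
R = 4.262 cmH2O/(L/s)


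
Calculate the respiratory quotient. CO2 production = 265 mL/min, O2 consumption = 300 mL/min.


RQ = VCO2 / VO2
RQ = 265 / 300
RQ = 0.8833


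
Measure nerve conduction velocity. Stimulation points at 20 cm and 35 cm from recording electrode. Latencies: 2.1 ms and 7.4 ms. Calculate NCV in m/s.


Distance = (35 - 20) / 100 = 0.15 m
dt = (7.4 - 2.1) / 1000 = 0.0053 s
NCV = dist / dt = 28.3 m/s


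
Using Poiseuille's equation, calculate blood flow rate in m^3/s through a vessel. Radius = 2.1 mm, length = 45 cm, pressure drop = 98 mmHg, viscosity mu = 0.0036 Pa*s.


Q = pi*r^4*dP / (8*mu*L)
r = 0.0021 m, L = 0.45 m
dP = 98 mmHg = 13065.556 Pa
Q = 6.1596e-05 m^3/s


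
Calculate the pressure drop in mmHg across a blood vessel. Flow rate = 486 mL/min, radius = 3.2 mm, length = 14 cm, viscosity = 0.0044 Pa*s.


dP = 8*mu*L*Q / (pi*r^4)
Q = 486 mL/min = 8.1e-06 m^3/s
dP = 121.173 Pa = 121.173 / 133.322 mmHg = 0.9089 mmHg


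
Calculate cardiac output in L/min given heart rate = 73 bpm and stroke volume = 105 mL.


CO = HR * SV
CO = 73 * 105 / 1000
CO = 7.665 L/min


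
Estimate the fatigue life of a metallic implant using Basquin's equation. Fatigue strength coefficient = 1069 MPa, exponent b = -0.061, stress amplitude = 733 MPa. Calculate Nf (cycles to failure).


sigma_a = sigma_f' * (2Nf)^b
2Nf = (sigma_a/sigma_f')^(1/b)
2Nf = (733/1069)^(1/-0.061)
2Nf = 485.79674
Nf = 242.9


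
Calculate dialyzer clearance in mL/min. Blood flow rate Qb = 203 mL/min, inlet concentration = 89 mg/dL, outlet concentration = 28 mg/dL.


K = Qb * (Cb_in - Cb_out) / Cb_in
K = 203 * (89 - 28) / 89
K = 139.1 mL/min


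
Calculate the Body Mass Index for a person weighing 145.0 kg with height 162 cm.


BMI = weight / height^2
height = 162 cm = 1.62 m
BMI = 145.0 / 1.62^2
BMI = 55.25 kg/m^2


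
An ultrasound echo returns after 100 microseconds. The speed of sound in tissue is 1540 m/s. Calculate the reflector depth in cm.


depth = c * t / 2
t = 100 us = 1.0000e-04 s
depth = 1540 * 1.0000e-04 / 2
depth = 0.077 m = 7.7 cm


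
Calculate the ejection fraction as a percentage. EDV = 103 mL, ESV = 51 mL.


SV = EDV - ESV = 103 - 51 = 52 mL
EF = SV/EDV * 100 = 52/103 * 100
EF = 50.49%


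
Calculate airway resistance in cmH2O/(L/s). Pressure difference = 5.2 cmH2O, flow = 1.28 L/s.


R = dP / flow
R = 5.2 / 1.28
R = 4.062 cmH2O/(L/s)


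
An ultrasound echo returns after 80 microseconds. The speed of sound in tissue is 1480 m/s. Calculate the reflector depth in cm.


depth = c * t / 2
t = 80 us = 8.0000e-05 s
depth = 1480 * 8.0000e-05 / 2
depth = 0.0592 m = 5.92 cm


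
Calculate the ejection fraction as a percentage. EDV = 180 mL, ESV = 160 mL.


SV = EDV - ESV = 180 - 160 = 20 mL
EF = SV/EDV * 100 = 20/180 * 100
EF = 11.11%


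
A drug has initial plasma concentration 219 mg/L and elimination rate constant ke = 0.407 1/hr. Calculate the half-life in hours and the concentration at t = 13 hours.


t_half = ln(2) / ke = 0.693147 / 0.407 = 1.703 hr
C(t) = C0 * exp(-ke*t) = 219 * exp(-0.407*13)
C(13) = 1.103 mg/L


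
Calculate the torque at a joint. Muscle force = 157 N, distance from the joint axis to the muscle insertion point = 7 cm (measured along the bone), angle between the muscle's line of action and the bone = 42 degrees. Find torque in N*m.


Torque = F * d * sin(theta)   (moment arm = d*sin(theta))
d = 7 cm = 0.07 m
Torque = 157 * 0.07 * sin(42)
Torque = 7.354 N*m


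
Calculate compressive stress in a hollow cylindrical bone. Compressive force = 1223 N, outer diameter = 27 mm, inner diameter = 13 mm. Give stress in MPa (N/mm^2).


A = pi*(r_o^2 - r_i^2)
r_o = 13.5 mm, r_i = 6.5 mm
A = 439.823 mm^2
sigma = F/A = 1223 / 439.823
sigma = 2.781 MPa


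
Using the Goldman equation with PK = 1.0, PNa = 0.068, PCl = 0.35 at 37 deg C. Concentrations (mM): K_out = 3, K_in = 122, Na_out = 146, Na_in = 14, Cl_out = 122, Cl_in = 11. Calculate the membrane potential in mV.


Vm = (RT/F)*ln((PK*Ko + PNa*Nao + PCl*Cli)/(PK*Ki + PNa*Nai + PCl*Clo))
Numer = 16.778, Denom = 165.652
Vm = -61.2 mV


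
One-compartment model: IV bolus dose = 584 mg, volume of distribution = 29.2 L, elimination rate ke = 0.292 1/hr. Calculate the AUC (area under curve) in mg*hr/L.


C0 = Dose/Vd = 584/29.2 = 20 mg/L
AUC = C0/ke = 20/0.292
AUC = 68.49 mg*hr/L


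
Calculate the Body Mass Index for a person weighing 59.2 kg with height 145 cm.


BMI = weight / height^2
height = 145 cm = 1.45 m
BMI = 59.2 / 1.45^2
BMI = 28.16 kg/m^2


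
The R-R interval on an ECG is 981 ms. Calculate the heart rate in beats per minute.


HR = 60 / RR_interval(s)
RR = 981 ms = 0.981 s
HR = 60 / 0.981 = 61.16 bpm


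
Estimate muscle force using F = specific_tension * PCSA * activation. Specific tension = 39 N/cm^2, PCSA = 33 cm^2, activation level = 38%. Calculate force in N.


F = sigma * PCSA * activation
F = 39 * 33 * 0.38
F = 489.1 N


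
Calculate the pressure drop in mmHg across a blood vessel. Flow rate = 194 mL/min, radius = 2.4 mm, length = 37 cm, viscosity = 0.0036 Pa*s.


dP = 8*mu*L*Q / (pi*r^4)
Q = 194 mL/min = 3.23333e-06 m^3/s
dP = 330.559 Pa = 330.559 / 133.322 mmHg = 2.479 mmHg


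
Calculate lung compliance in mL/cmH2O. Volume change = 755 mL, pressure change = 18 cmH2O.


C = dV / dP
C = 755 / 18
C = 41.94 mL/cmH2O


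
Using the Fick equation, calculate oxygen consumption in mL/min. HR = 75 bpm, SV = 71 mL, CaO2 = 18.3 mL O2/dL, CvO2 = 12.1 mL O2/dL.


CO = HR*SV = 75*71/1000 = 5.325 L/min
a-v O2 diff = 18.3 - 12.1 = 6.2 mL/dL
VO2 = CO * (CaO2-CvO2) * 10 dL/L
VO2 = 5.325 * 6.2 * 10
VO2 = 330.2 mL/min


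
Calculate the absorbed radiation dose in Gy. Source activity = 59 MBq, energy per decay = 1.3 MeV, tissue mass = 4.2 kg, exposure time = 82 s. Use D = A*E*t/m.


A = 59 MBq = 5.9000e+07 Bq
E = 1.3 MeV = 2.0826e-13 J
D = A*E*t/m = 5.9000e+07*2.0826e-13*82/4.2
D = 2.3990e-04 Gy


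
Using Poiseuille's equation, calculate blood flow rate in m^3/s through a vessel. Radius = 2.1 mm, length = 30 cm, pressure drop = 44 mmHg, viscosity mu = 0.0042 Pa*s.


Q = pi*r^4*dP / (8*mu*L)
r = 0.0021 m, L = 0.3 m
dP = 44 mmHg = 5866.168 Pa
Q = 3.5557e-05 m^3/s


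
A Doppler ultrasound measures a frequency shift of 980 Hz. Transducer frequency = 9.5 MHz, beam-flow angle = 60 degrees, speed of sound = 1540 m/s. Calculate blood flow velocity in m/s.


v = fd * c / (2 * f0 * cos(theta))
v = 980 * 1540 / (2 * 9.5000e+06 * cos(60))
v = 0.1589 m/s


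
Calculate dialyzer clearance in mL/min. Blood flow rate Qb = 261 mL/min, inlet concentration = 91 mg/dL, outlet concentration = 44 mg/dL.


K = Qb * (Cb_in - Cb_out) / Cb_in
K = 261 * (91 - 44) / 91
K = 134.8 mL/min


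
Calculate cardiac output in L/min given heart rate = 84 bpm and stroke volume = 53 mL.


CO = HR * SV
CO = 84 * 53 / 1000
CO = 4.452 L/min


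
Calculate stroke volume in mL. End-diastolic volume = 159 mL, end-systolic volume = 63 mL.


SV = EDV - ESV
SV = 159 - 63
SV = 96 mL


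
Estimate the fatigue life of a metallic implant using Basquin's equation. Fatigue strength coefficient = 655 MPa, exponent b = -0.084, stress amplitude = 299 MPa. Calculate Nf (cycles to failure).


sigma_a = sigma_f' * (2Nf)^b
2Nf = (sigma_a/sigma_f')^(1/b)
2Nf = (299/655)^(1/-0.084)
2Nf = 11334.597
Nf = 5667


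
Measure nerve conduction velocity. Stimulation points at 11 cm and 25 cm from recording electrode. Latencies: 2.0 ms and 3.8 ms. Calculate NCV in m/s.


Distance = (25 - 11) / 100 = 0.14 m
dt = (3.8 - 2.0) / 1000 = 0.0018 s
NCV = dist / dt = 77.78 m/s


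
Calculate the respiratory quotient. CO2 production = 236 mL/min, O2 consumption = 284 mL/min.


RQ = VCO2 / VO2
RQ = 236 / 284
RQ = 0.831


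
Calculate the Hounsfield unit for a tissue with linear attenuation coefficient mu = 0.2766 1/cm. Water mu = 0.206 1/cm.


HU = ((mu_tissue - mu_water) / mu_water) * 1000
HU = ((0.2766 - 0.206) / 0.206) * 1000
HU = 342.7


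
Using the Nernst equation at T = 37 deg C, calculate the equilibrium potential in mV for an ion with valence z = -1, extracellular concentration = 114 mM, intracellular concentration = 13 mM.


E = (RT/(zF)) * ln(C_out/C_in)
T = 37 + 273.15 = 310.15 K
E = (8.314 * 310.15 / (-1 * 96485)) * ln(114/13)
E = -58.03 mV


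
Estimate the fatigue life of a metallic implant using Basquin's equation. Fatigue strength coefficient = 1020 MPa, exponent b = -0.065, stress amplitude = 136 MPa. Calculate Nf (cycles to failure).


sigma_a = sigma_f' * (2Nf)^b
2Nf = (sigma_a/sigma_f')^(1/b)
2Nf = (136/1020)^(1/-0.065)
2Nf = 2.9005541e+13
Nf = 1.4503e+13


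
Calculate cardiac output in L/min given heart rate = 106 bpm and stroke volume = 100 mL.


CO = HR * SV
CO = 106 * 100 / 1000
CO = 10.6 L/min


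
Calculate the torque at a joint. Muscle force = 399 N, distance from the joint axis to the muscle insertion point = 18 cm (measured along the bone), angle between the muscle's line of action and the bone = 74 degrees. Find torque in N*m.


Torque = F * d * sin(theta)   (moment arm = d*sin(theta))
d = 18 cm = 0.18 m
Torque = 399 * 0.18 * sin(74)
Torque = 69.04 N*m


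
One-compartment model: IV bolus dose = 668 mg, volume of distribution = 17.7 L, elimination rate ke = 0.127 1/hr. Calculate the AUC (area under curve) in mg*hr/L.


C0 = Dose/Vd = 668/17.7 = 37.7401 mg/L
AUC = C0/ke = 37.7401/0.127
AUC = 297.2 mg*hr/L


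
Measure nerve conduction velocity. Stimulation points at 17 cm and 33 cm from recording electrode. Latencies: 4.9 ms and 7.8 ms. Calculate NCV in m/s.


Distance = (33 - 17) / 100 = 0.16 m
dt = (7.8 - 4.9) / 1000 = 0.0029 s
NCV = dist / dt = 55.17 m/s


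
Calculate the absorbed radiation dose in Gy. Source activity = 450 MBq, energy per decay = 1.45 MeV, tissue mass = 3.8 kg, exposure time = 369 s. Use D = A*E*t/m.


A = 450 MBq = 4.5000e+08 Bq
E = 1.45 MeV = 2.3229e-13 J
D = A*E*t/m = 4.5000e+08*2.3229e-13*369/3.8
D = 0.01015 Gy


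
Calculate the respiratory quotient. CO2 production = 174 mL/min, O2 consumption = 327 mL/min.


RQ = VCO2 / VO2
RQ = 174 / 327
RQ = 0.5321


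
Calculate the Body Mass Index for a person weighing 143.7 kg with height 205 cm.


BMI = weight / height^2
height = 205 cm = 2.05 m
BMI = 143.7 / 2.05^2
BMI = 34.19 kg/m^2


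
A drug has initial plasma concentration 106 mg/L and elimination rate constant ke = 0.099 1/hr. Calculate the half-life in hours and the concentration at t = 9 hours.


t_half = ln(2) / ke = 0.693147 / 0.099 = 7.001 hr
C(t) = C0 * exp(-ke*t) = 106 * exp(-0.099*9)
C(9) = 43.49 mg/L


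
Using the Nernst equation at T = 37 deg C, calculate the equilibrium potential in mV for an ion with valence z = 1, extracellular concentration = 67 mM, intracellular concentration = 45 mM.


E = (RT/(zF)) * ln(C_out/C_in)
T = 37 + 273.15 = 310.15 K
E = (8.314 * 310.15 / (1 * 96485)) * ln(67/45)
E = 10.64 mV


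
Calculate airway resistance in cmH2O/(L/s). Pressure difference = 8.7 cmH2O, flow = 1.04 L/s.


R = dP / flow
R = 8.7 / 1.04
R = 8.365 cmH2O/(L/s)


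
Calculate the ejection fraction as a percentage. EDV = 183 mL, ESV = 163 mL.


SV = EDV - ESV = 183 - 163 = 20 mL
EF = SV/EDV * 100 = 20/183 * 100
EF = 10.93%


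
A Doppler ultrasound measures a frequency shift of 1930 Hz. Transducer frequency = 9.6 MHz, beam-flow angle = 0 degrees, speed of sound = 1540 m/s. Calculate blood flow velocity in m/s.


v = fd * c / (2 * f0 * cos(theta))
v = 1930 * 1540 / (2 * 9.6000e+06 * cos(0))
v = 0.1548 m/s


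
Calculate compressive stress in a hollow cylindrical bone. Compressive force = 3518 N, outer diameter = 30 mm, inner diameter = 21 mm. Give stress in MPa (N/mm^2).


A = pi*(r_o^2 - r_i^2)
r_o = 15 mm, r_i = 10.5 mm
A = 360.498 mm^2
sigma = F/A = 3518 / 360.498
sigma = 9.759 MPa


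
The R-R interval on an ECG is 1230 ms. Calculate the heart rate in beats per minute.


HR = 60 / RR_interval(s)
RR = 1230 ms = 1.23 s
HR = 60 / 1.23 = 48.78 bpm


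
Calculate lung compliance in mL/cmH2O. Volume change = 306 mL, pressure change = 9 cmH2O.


C = dV / dP
C = 306 / 9
C = 34 mL/cmH2O


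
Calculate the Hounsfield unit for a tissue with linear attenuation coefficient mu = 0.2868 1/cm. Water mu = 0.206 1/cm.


HU = ((mu_tissue - mu_water) / mu_water) * 1000
HU = ((0.2868 - 0.206) / 0.206) * 1000
HU = 392.2


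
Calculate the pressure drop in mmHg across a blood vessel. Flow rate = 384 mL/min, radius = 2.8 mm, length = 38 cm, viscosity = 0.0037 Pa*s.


dP = 8*mu*L*Q / (pi*r^4)
Q = 384 mL/min = 6.4e-06 m^3/s
dP = 372.798 Pa = 372.798 / 133.322 mmHg = 2.796 mmHg


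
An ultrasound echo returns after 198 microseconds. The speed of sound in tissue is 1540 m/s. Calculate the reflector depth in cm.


depth = c * t / 2
t = 198 us = 1.9800e-04 s
depth = 1540 * 1.9800e-04 / 2
depth = 0.15246 m = 15.246 cm


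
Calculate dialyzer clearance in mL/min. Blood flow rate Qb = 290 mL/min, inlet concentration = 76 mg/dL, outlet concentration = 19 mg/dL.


K = Qb * (Cb_in - Cb_out) / Cb_in
K = 290 * (76 - 19) / 76
K = 217.5 mL/min


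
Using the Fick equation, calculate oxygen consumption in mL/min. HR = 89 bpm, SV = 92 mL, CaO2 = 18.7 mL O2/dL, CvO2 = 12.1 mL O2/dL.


CO = HR*SV = 89*92/1000 = 8.188 L/min
a-v O2 diff = 18.7 - 12.1 = 6.6 mL/dL
VO2 = CO * (CaO2-CvO2) * 10 dL/L
VO2 = 8.188 * 6.6 * 10
VO2 = 540.4 mL/min


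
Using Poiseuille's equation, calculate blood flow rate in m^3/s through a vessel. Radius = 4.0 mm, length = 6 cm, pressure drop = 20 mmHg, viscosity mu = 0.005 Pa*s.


Q = pi*r^4*dP / (8*mu*L)
r = 0.004 m, L = 0.06 m
dP = 20 mmHg = 2666.44 Pa
Q = 8.9353e-04 m^3/s


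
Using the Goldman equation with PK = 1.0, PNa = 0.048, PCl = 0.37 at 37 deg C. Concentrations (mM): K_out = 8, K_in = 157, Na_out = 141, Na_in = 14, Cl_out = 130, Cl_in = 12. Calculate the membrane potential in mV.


Vm = (RT/F)*ln((PK*Ko + PNa*Nao + PCl*Cli)/(PK*Ki + PNa*Nai + PCl*Clo))
Numer = 19.208, Denom = 205.772
Vm = -63.38 mV


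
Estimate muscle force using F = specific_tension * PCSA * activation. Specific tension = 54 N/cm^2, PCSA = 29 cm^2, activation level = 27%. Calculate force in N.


F = sigma * PCSA * activation
F = 54 * 29 * 0.27
F = 422.8 N


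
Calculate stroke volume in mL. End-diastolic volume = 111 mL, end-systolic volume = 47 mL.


SV = EDV - ESV
SV = 111 - 47
SV = 64 mL


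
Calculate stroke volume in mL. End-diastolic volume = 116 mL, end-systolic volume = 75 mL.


SV = EDV - ESV
SV = 116 - 75
SV = 41 mL


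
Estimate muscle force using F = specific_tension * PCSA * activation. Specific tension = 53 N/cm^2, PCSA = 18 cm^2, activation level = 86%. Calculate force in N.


F = sigma * PCSA * activation
F = 53 * 18 * 0.86
F = 820.4 N


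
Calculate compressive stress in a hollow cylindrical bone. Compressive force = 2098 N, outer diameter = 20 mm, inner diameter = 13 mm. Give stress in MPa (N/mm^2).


A = pi*(r_o^2 - r_i^2)
r_o = 10 mm, r_i = 6.5 mm
A = 181.427 mm^2
sigma = F/A = 2098 / 181.427
sigma = 11.56 MPa


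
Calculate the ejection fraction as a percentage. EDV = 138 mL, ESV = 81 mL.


SV = EDV - ESV = 138 - 81 = 57 mL
EF = SV/EDV * 100 = 57/138 * 100
EF = 41.3%


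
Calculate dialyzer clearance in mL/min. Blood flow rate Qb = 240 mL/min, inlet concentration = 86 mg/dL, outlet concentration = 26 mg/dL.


K = Qb * (Cb_in - Cb_out) / Cb_in
K = 240 * (86 - 26) / 86
K = 167.4 mL/min


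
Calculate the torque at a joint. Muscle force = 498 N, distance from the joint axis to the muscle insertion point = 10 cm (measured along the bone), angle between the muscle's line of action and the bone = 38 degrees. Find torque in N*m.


Torque = F * d * sin(theta)   (moment arm = d*sin(theta))
d = 10 cm = 0.1 m
Torque = 498 * 0.1 * sin(38)
Torque = 30.66 N*m


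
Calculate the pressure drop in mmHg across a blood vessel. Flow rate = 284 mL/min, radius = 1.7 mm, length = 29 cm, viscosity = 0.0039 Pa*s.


dP = 8*mu*L*Q / (pi*r^4)
Q = 284 mL/min = 4.73333e-06 m^3/s
dP = 1632.2 Pa = 1632.2 / 133.322 mmHg = 12.24 mmHg


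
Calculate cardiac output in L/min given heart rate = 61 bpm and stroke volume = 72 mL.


CO = HR * SV
CO = 61 * 72 / 1000
CO = 4.392 L/min


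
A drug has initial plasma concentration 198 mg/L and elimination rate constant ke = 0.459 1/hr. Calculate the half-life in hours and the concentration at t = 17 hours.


t_half = ln(2) / ke = 0.693147 / 0.459 = 1.51 hr
C(t) = C0 * exp(-ke*t) = 198 * exp(-0.459*17)
C(17) = 0.08088 mg/L


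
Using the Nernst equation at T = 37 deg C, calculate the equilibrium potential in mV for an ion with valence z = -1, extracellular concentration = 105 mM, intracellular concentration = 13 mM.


E = (RT/(zF)) * ln(C_out/C_in)
T = 37 + 273.15 = 310.15 K
E = (8.314 * 310.15 / (-1 * 96485)) * ln(105/13)
E = -55.83 mV


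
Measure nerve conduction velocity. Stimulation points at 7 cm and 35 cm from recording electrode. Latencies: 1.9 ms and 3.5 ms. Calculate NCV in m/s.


Distance = (35 - 7) / 100 = 0.28 m
dt = (3.5 - 1.9) / 1000 = 0.0016 s
NCV = dist / dt = 175 m/s


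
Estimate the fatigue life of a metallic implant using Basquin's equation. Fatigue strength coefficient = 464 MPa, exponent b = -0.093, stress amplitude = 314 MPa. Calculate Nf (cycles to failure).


sigma_a = sigma_f' * (2Nf)^b
2Nf = (sigma_a/sigma_f')^(1/b)
2Nf = (314/464)^(1/-0.093)
2Nf = 66.608623
Nf = 33.3


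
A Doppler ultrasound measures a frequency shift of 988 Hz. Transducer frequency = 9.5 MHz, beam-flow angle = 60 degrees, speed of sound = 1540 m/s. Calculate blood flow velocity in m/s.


v = fd * c / (2 * f0 * cos(theta))
v = 988 * 1540 / (2 * 9.5000e+06 * cos(60))
v = 0.1602 m/s


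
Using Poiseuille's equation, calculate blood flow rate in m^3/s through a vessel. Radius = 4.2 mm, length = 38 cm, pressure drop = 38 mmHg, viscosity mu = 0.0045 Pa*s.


Q = pi*r^4*dP / (8*mu*L)
r = 0.0042 m, L = 0.38 m
dP = 38 mmHg = 5066.236 Pa
Q = 3.6203e-04 m^3/s


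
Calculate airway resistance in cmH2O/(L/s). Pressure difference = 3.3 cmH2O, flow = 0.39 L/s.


R = dP / flow
R = 3.3 / 0.39
R = 8.462 cmH2O/(L/s)


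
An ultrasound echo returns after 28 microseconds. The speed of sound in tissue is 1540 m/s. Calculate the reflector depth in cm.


depth = c * t / 2
t = 28 us = 2.8000e-05 s
depth = 1540 * 2.8000e-05 / 2
depth = 0.02156 m = 2.156 cm


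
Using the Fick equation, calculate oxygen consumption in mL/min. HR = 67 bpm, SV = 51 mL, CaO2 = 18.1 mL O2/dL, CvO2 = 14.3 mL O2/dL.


CO = HR*SV = 67*51/1000 = 3.417 L/min
a-v O2 diff = 18.1 - 14.3 = 3.8 mL/dL
VO2 = CO * (CaO2-CvO2) * 10 dL/L
VO2 = 3.417 * 3.8 * 10
VO2 = 129.8 mL/min


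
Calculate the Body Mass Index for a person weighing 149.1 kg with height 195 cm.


BMI = weight / height^2
height = 195 cm = 1.95 m
BMI = 149.1 / 1.95^2
BMI = 39.21 kg/m^2
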